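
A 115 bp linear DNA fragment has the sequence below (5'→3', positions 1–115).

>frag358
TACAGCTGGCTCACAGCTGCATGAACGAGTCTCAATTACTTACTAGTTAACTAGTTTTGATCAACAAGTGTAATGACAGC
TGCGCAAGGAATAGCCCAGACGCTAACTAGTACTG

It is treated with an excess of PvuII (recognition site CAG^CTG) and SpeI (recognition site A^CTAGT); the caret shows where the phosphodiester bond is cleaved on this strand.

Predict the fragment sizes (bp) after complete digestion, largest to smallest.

29, 27, 26, 11, 9, 8, 5 bp

PvuII sites (CAGCTG) start at positions 3, 14, 77.
PvuII cuts after base 3 of each site, so after positions 5, 16, 79.
SpeI sites (ACTAGT) start at positions 42, 50, 106.
SpeI cuts after the first base of each site, so after positions 42, 50, 106.
Combined cut positions: 5, 16, 42, 50, 79, 106.
Linear molecule, 6 cuts → 7 fragments:
  1–5 → 5 bp
  6–16 → 11 bp
  17–42 → 26 bp
  43–50 → 8 bp
  51–79 → 29 bp
  80–106 → 27 bp
  107–115 → 9 bp
Sorted largest to smallest: 29, 27, 26, 11, 9, 8, 5 bp.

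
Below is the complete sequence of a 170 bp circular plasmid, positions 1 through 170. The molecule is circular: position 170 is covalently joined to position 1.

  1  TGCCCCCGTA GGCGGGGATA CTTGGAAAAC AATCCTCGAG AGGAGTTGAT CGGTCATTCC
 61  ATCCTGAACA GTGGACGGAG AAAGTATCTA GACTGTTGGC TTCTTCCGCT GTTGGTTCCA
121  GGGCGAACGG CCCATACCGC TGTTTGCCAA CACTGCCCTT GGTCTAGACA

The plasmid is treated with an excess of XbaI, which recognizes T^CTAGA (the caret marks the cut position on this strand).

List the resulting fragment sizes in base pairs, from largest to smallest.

XbaI sites (TCTAGA) start at positions 87, 163.
XbaI cuts after the first base of each site, so after positions 87, 163.
Circular molecule, 2 cuts → 2 fragments:
  88–163 → 76 bp
  164–170 then 1–87 → 7 + 87 = 94 bp
Sorted largest to smallest: 94, 76 bp.

94, 76 bp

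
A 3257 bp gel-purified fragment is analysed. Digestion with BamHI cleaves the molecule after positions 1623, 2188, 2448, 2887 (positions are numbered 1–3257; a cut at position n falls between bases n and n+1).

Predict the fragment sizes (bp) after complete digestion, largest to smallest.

Linear molecule, 4 cuts → 5 fragments:
  1623 − 0 = 1623 bp
  2188 − 1623 = 565 bp
  2448 − 2188 = 260 bp
  2887 − 2448 = 439 bp
  3257 − 2887 = 370 bp
Sorted largest to smallest: 1623, 565, 439, 370, 260 bp.

1623, 565, 439, 370, 260 bp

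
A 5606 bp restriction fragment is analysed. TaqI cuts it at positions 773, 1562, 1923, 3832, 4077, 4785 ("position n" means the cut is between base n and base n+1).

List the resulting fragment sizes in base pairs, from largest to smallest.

1909, 821, 789, 773, 708, 361, 245 bp

Linear molecule, 6 cuts → 7 fragments:
  773 − 0 = 773 bp
  1562 − 773 = 789 bp
  1923 − 1562 = 361 bp
  3832 − 1923 = 1909 bp
  4077 − 3832 = 245 bp
  4785 − 4077 = 708 bp
  5606 − 4785 = 821 bp
Sorted largest to smallest: 1909, 821, 789, 773, 708, 361, 245 bp.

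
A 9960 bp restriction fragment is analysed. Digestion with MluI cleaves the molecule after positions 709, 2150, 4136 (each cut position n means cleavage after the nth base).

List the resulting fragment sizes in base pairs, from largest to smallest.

Linear molecule, 3 cuts → 4 fragments:
  709 − 0 = 709 bp
  2150 − 709 = 1441 bp
  4136 − 2150 = 1986 bp
  9960 − 4136 = 5824 bp
Sorted largest to smallest: 5824, 1986, 1441, 709 bp.

5824, 1986, 1441, 709 bp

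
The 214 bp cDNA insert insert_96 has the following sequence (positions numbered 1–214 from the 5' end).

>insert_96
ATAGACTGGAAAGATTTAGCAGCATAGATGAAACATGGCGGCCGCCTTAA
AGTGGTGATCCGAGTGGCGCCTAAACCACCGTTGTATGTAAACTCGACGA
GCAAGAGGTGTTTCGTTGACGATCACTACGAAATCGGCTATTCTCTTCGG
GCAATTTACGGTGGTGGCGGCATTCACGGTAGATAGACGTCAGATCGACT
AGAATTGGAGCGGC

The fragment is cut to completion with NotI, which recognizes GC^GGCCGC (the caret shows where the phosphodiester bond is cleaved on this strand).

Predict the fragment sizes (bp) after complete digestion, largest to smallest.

The NotI site (GCGGCCGC) starts at position 38.
NotI cuts after base 2 of each site, so after position 39.
Linear molecule, 1 cut → 2 fragments:
  1–39 → 39 bp
  40–214 → 175 bp
Sorted largest to smallest: 175, 39 bp.

175, 39 bp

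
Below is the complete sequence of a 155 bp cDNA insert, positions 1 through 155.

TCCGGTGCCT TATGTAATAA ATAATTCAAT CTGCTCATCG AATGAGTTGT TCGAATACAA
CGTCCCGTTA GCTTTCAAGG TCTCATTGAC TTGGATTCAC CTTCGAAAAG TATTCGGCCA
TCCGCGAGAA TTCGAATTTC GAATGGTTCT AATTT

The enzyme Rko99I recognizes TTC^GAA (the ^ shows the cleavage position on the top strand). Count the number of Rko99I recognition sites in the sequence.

4

TTCGAA occurs starting at positions 50, 102, 131, 138.
Rko99I cuts at 4 sites.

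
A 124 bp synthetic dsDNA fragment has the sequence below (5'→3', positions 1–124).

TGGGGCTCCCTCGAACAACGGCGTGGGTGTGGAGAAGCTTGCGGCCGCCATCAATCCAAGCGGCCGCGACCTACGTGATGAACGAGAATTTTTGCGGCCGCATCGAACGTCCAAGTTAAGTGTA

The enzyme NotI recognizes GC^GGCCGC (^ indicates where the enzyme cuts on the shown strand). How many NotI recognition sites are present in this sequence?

3

GCGGCCGC occurs starting at positions 41, 60, 94.
NotI cuts at 3 sites.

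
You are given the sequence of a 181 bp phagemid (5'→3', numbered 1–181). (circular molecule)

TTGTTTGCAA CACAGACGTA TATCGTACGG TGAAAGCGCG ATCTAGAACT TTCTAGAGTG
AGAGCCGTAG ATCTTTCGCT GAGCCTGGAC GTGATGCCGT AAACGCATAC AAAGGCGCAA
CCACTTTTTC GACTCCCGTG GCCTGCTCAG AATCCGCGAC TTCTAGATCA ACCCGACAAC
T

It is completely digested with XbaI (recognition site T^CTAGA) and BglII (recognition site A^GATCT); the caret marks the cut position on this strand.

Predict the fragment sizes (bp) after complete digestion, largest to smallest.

93, 61, 17, 10 bp

XbaI sites (TCTAGA) start at positions 42, 52, 162.
XbaI cuts after the first base of each site, so after positions 42, 52, 162.
The BglII site (AGATCT) starts at position 69.
BglII cuts after the first base of each site, so after position 69.
Combined cut positions: 42, 52, 69, 162.
Circular molecule, 4 cuts → 4 fragments:
  43–52 → 10 bp
  53–69 → 17 bp
  70–162 → 93 bp
  163–181 then 1–42 → 19 + 42 = 61 bp
Sorted largest to smallest: 93, 61, 17, 10 bp.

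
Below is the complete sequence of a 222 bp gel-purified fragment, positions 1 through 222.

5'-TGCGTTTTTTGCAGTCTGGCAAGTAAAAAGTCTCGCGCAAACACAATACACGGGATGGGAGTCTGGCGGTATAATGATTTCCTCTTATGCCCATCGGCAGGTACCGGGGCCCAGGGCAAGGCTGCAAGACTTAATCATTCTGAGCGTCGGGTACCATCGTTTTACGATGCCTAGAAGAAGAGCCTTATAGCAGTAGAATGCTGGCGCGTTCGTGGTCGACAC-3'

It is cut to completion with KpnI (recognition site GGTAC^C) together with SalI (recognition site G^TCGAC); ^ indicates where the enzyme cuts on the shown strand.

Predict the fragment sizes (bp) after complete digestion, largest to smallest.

104, 61, 50, 7 bp

KpnI sites (GGTACC) start at positions 100, 150.
KpnI cuts after base 5 of each site (before the last base), so after positions 104, 154.
The SalI site (GTCGAC) starts at position 215.
SalI cuts after the first base of each site, so after position 215.
Combined cut positions: 104, 154, 215.
Linear molecule, 3 cuts → 4 fragments:
  1–104 → 104 bp
  105–154 → 50 bp
  155–215 → 61 bp
  216–222 → 7 bp
Sorted largest to smallest: 104, 61, 50, 7 bp.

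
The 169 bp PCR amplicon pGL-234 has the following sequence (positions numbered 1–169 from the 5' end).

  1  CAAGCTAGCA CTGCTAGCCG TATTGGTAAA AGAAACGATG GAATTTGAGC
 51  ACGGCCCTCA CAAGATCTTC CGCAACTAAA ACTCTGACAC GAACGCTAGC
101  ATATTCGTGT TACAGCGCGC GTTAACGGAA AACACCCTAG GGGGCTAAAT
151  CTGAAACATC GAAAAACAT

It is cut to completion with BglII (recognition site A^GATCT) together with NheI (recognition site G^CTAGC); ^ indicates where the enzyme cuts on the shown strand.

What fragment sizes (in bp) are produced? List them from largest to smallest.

The BglII site (AGATCT) starts at position 63.
BglII cuts after the first base of each site, so after position 63.
NheI sites (GCTAGC) start at positions 4, 13, 95.
NheI cuts after the first base of each site, so after positions 4, 13, 95.
Combined cut positions: 4, 13, 63, 95.
Linear molecule, 4 cuts → 5 fragments:
  1–4 → 4 bp
  5–13 → 9 bp
  14–63 → 50 bp
  64–95 → 32 bp
  96–169 → 74 bp
Sorted largest to smallest: 74, 50, 32, 9, 4 bp.

74, 50, 32, 9, 4 bp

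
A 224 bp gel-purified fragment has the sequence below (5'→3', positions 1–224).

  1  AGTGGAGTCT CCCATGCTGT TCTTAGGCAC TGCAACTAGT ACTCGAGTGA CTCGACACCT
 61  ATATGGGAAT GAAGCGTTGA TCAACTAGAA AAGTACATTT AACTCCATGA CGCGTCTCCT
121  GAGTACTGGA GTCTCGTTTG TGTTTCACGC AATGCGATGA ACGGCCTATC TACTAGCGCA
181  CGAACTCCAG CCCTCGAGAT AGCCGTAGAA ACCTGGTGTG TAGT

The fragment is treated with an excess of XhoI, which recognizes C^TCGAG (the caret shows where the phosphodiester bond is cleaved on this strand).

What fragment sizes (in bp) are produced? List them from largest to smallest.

151, 42, 31 bp

XhoI sites (CTCGAG) start at positions 42, 193.
XhoI cuts after the first base of each site, so after positions 42, 193.
Linear molecule, 2 cuts → 3 fragments:
  1–42 → 42 bp
  43–193 → 151 bp
  194–224 → 31 bp
Sorted largest to smallest: 151, 42, 31 bp.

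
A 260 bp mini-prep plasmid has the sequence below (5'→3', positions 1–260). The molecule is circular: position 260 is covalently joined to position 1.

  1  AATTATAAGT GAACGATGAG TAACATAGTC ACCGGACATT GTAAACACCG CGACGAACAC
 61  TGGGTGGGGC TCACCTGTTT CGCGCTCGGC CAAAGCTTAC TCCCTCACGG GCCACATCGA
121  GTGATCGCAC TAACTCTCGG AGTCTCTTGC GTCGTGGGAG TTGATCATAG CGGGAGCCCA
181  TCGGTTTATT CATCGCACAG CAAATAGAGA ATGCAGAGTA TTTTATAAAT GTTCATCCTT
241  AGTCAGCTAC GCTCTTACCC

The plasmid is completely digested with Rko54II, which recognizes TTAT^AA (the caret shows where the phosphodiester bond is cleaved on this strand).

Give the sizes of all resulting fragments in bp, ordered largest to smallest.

220, 40 bp

Rko54II sites (TTATAA) start at positions 3, 223.
Rko54II cuts after base 4 of each site, so after positions 6, 226.
Circular molecule, 2 cuts → 2 fragments:
  7–226 → 220 bp
  227–260 then 1–6 → 34 + 6 = 40 bp
Sorted largest to smallest: 220, 40 bp.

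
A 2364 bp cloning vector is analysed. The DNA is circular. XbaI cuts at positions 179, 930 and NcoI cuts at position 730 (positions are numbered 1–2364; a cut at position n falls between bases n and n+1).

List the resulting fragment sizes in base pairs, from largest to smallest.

Combined cut positions (sorted): 179, 730, 930.
Circular molecule, 3 cuts → 3 fragments:
  730 − 179 = 551 bp
  930 − 730 = 200 bp
  wrap: 2364 − 930 + 179 = 1613 bp
Sorted largest to smallest: 1613, 551, 200 bp.

1613, 551, 200 bp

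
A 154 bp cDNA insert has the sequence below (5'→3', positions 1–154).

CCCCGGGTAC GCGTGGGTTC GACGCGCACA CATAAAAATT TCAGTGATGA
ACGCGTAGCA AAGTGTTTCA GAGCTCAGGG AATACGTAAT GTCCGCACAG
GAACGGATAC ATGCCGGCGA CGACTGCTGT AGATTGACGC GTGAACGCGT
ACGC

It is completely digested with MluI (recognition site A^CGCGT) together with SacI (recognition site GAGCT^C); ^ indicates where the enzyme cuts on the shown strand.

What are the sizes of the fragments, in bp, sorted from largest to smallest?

62, 42, 24, 9, 9, 8 bp

MluI sites (ACGCGT) start at positions 9, 51, 137, 145.
MluI cuts after the first base of each site, so after positions 9, 51, 137, 145.
The SacI site (GAGCTC) starts at position 71.
SacI cuts after base 5 of each site (before the last base), so after position 75.
Combined cut positions: 9, 51, 75, 137, 145.
Linear molecule, 5 cuts → 6 fragments:
  1–9 → 9 bp
  10–51 → 42 bp
  52–75 → 24 bp
  76–137 → 62 bp
  138–145 → 8 bp
  146–154 → 9 bp
Sorted largest to smallest: 62, 42, 24, 9, 9, 8 bp.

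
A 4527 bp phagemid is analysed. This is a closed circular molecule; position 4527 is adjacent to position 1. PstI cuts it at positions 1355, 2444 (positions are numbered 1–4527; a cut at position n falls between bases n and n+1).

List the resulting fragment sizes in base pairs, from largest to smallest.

Circular molecule, 2 cuts → 2 fragments:
  2444 − 1355 = 1089 bp
  wrap: 4527 − 2444 + 1355 = 3438 bp
Sorted largest to smallest: 3438, 1089 bp.

3438, 1089 bp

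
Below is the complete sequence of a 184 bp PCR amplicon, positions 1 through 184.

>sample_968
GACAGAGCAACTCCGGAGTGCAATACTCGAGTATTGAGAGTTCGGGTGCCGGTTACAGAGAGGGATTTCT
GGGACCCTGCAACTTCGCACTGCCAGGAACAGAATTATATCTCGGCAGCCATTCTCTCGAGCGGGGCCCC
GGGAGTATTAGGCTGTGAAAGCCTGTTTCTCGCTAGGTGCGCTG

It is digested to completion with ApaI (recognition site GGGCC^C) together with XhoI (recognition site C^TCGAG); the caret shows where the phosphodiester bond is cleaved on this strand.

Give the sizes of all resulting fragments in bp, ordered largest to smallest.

The ApaI site (GGGCCC) starts at position 134.
ApaI cuts after base 5 of each site (before the last base), so after position 138.
XhoI sites (CTCGAG) start at positions 26, 126.
XhoI cuts after the first base of each site, so after positions 26, 126.
Combined cut positions: 26, 126, 138.
Linear molecule, 3 cuts → 4 fragments:
  1–26 → 26 bp
  27–126 → 100 bp
  127–138 → 12 bp
  139–184 → 46 bp
Sorted largest to smallest: 100, 46, 26, 12 bp.

100, 46, 26, 12 bp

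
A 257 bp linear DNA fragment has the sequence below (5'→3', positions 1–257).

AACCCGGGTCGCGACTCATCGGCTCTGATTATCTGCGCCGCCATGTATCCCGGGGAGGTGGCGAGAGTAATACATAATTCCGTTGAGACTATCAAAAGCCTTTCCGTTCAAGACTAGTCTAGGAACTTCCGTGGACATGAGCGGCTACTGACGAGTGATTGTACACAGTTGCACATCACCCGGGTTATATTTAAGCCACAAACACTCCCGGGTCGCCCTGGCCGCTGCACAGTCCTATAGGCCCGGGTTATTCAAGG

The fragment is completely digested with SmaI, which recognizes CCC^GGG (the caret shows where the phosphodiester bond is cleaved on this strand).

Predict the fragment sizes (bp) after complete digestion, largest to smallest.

130, 46, 35, 28, 13, 5 bp

SmaI sites (CCCGGG) start at positions 3, 49, 179, 207, 242.
SmaI cuts after base 3 of each site, so after positions 5, 51, 181, 209, 244.
Linear molecule, 5 cuts → 6 fragments:
  1–5 → 5 bp
  6–51 → 46 bp
  52–181 → 130 bp
  182–209 → 28 bp
  210–244 → 35 bp
  245–257 → 13 bp
Sorted largest to smallest: 130, 46, 35, 28, 13, 5 bp.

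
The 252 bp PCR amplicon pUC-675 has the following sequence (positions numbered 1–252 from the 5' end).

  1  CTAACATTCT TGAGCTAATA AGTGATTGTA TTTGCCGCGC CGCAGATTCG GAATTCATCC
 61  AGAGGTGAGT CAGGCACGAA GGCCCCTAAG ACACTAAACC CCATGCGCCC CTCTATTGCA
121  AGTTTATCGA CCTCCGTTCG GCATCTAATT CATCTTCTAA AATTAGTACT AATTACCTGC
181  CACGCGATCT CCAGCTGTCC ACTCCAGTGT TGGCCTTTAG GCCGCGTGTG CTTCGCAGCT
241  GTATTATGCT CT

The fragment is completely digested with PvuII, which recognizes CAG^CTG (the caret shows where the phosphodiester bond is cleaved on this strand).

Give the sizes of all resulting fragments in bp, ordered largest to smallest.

PvuII sites (CAGCTG) start at positions 192, 236.
PvuII cuts after base 3 of each site, so after positions 194, 238.
Linear molecule, 2 cuts → 3 fragments:
  1–194 → 194 bp
  195–238 → 44 bp
  239–252 → 14 bp
Sorted largest to smallest: 194, 44, 14 bp.

194, 44, 14 bp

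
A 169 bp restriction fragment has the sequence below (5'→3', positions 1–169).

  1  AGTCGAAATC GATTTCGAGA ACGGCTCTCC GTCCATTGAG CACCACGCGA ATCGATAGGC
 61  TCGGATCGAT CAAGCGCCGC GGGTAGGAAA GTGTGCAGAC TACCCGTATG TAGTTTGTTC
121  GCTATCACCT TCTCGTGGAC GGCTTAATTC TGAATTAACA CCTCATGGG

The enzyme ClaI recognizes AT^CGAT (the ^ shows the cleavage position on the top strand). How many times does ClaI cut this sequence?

ATCGAT occurs starting at positions 8, 51, 65.
ClaI cuts at 3 sites.

3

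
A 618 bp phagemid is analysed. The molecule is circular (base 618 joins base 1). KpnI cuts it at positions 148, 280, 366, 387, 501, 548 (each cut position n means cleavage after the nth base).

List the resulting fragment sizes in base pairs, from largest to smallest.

218, 132, 114, 86, 47, 21 bp

Circular molecule, 6 cuts → 6 fragments:
  280 − 148 = 132 bp
  366 − 280 = 86 bp
  387 − 366 = 21 bp
  501 − 387 = 114 bp
  548 − 501 = 47 bp
  wrap: 618 − 548 + 148 = 218 bp
Sorted largest to smallest: 218, 132, 114, 86, 47, 21 bp.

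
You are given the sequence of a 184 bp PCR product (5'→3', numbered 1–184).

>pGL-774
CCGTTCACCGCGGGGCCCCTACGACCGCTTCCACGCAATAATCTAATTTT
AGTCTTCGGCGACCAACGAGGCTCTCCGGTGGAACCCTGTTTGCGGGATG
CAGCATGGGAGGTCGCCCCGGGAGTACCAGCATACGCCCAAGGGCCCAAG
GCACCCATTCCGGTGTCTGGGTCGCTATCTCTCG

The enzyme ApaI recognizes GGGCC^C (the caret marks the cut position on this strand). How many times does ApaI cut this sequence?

2

GGGCCC occurs starting at positions 13, 142.
ApaI cuts at 2 sites.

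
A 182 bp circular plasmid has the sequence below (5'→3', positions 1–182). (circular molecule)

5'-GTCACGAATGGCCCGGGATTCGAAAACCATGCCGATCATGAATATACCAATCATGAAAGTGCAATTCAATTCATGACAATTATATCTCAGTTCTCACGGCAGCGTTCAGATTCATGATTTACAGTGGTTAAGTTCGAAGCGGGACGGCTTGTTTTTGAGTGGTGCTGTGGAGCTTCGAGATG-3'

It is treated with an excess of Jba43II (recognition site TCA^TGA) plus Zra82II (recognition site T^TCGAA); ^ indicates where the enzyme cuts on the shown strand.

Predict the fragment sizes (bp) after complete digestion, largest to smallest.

68, 41, 20, 19, 19, 15 bp

Jba43II sites (TCATGA) start at positions 36, 51, 71, 112.
Jba43II cuts after base 3 of each site, so after positions 38, 53, 73, 114.
Zra82II sites (TTCGAA) start at positions 19, 133.
Zra82II cuts after the first base of each site, so after positions 19, 133.
Combined cut positions: 19, 38, 53, 73, 114, 133.
Circular molecule, 6 cuts → 6 fragments:
  20–38 → 19 bp
  39–53 → 15 bp
  54–73 → 20 bp
  74–114 → 41 bp
  115–133 → 19 bp
  134–182 then 1–19 → 49 + 19 = 68 bp
Sorted largest to smallest: 68, 41, 20, 19, 19, 15 bp.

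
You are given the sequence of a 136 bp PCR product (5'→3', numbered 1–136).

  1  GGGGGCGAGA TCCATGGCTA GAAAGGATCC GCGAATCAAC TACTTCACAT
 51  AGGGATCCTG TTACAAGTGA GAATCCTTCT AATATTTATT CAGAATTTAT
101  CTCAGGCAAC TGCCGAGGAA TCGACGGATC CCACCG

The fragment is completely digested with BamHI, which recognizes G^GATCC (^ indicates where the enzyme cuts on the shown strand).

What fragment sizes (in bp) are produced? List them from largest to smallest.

73, 28, 25, 10 bp

BamHI sites (GGATCC) start at positions 25, 53, 126.
BamHI cuts after the first base of each site, so after positions 25, 53, 126.
Linear molecule, 3 cuts → 4 fragments:
  1–25 → 25 bp
  26–53 → 28 bp
  54–126 → 73 bp
  127–136 → 10 bp
Sorted largest to smallest: 73, 28, 25, 10 bp.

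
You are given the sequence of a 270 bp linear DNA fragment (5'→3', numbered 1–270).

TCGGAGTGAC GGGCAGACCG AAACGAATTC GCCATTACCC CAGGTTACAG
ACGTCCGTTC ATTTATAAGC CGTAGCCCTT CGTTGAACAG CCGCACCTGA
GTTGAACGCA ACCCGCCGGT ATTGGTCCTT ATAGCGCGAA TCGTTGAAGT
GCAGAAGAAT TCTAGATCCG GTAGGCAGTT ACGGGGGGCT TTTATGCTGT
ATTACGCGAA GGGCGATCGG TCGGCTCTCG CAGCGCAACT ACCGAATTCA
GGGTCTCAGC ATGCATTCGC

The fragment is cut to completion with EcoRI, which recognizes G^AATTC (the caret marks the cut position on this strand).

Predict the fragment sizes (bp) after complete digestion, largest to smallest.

EcoRI sites (GAATTC) start at positions 25, 157, 244.
EcoRI cuts after the first base of each site, so after positions 25, 157, 244.
Linear molecule, 3 cuts → 4 fragments:
  1–25 → 25 bp
  26–157 → 132 bp
  158–244 → 87 bp
  245–270 → 26 bp
Sorted largest to smallest: 132, 87, 26, 25 bp.

132, 87, 26, 25 bp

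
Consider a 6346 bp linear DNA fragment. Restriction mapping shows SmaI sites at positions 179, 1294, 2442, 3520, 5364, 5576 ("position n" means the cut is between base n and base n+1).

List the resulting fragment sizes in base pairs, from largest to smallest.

1844, 1148, 1115, 1078, 770, 212, 179 bp

Linear molecule, 6 cuts → 7 fragments:
  179 − 0 = 179 bp
  1294 − 179 = 1115 bp
  2442 − 1294 = 1148 bp
  3520 − 2442 = 1078 bp
  5364 − 3520 = 1844 bp
  5576 − 5364 = 212 bp
  6346 − 5576 = 770 bp
Sorted largest to smallest: 1844, 1148, 1115, 1078, 770, 212, 179 bp.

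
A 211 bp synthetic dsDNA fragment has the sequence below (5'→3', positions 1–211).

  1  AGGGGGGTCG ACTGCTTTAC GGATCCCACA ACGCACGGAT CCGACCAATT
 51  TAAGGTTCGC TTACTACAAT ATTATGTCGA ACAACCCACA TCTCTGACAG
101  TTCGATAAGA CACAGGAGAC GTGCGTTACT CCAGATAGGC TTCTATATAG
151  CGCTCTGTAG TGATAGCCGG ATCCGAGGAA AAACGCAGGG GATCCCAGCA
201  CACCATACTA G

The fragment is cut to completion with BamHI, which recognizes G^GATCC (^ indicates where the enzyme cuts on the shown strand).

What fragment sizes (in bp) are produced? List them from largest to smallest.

132, 21, 21, 21, 16 bp

BamHI sites (GGATCC) start at positions 21, 37, 169, 190.
BamHI cuts after the first base of each site, so after positions 21, 37, 169, 190.
Linear molecule, 4 cuts → 5 fragments:
  1–21 → 21 bp
  22–37 → 16 bp
  38–169 → 132 bp
  170–190 → 21 bp
  191–211 → 21 bp
Sorted largest to smallest: 132, 21, 21, 21, 16 bp.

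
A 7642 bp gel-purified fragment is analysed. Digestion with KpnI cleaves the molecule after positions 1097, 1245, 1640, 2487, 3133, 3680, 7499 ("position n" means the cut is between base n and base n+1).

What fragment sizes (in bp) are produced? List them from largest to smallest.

3819, 1097, 847, 646, 547, 395, 148, 143 bp

Linear molecule, 7 cuts → 8 fragments:
  1097 − 0 = 1097 bp
  1245 − 1097 = 148 bp
  1640 − 1245 = 395 bp
  2487 − 1640 = 847 bp
  3133 − 2487 = 646 bp
  3680 − 3133 = 547 bp
  7499 − 3680 = 3819 bp
  7642 − 7499 = 143 bp
Sorted largest to smallest: 3819, 1097, 847, 646, 547, 395, 148, 143 bp.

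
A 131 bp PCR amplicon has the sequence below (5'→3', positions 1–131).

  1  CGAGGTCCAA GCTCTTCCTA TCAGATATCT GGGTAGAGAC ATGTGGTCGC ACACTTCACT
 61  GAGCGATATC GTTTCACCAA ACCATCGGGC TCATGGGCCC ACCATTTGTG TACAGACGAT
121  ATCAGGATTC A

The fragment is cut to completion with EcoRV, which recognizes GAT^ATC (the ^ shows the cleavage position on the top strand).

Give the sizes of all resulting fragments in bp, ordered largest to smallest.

53, 41, 26, 11 bp

EcoRV sites (GATATC) start at positions 24, 65, 118.
EcoRV cuts after base 3 of each site, so after positions 26, 67, 120.
Linear molecule, 3 cuts → 4 fragments:
  1–26 → 26 bp
  27–67 → 41 bp
  68–120 → 53 bp
  121–131 → 11 bp
Sorted largest to smallest: 53, 41, 26, 11 bp.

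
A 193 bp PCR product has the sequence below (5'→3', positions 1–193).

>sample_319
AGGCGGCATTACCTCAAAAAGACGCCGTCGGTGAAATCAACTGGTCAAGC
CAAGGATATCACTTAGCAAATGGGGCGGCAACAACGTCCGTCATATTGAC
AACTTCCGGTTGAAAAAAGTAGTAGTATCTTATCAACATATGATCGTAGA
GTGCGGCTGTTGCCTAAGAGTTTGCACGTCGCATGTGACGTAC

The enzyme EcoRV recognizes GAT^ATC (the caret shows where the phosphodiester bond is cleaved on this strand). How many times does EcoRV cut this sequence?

1

GATATC occurs starting at position 55.
EcoRV cuts at 1 site.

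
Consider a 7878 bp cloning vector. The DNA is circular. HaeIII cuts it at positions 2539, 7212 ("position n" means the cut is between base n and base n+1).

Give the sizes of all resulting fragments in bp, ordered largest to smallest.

Circular molecule, 2 cuts → 2 fragments:
  7212 − 2539 = 4673 bp
  wrap: 7878 − 7212 + 2539 = 3205 bp
Sorted largest to smallest: 4673, 3205 bp.

4673, 3205 bp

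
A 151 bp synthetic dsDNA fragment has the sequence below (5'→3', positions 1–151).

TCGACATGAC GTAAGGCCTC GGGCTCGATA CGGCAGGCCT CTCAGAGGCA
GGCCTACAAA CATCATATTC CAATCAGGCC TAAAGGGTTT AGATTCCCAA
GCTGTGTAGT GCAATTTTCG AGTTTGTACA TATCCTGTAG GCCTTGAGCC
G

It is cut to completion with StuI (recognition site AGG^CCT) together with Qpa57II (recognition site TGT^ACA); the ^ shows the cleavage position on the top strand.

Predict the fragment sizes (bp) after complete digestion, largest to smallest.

49, 26, 21, 16, 15, 14, 10 bp

StuI sites (AGGCCT) start at positions 14, 35, 50, 76, 139.
StuI cuts after base 3 of each site, so after positions 16, 37, 52, 78, 141.
The Qpa57II site (TGTACA) starts at position 125.
Qpa57II cuts after base 3 of each site, so after position 127.
Combined cut positions: 16, 37, 52, 78, 127, 141.
Linear molecule, 6 cuts → 7 fragments:
  1–16 → 16 bp
  17–37 → 21 bp
  38–52 → 15 bp
  53–78 → 26 bp
  79–127 → 49 bp
  128–141 → 14 bp
  142–151 → 10 bp
Sorted largest to smallest: 49, 26, 21, 16, 15, 14, 10 bp.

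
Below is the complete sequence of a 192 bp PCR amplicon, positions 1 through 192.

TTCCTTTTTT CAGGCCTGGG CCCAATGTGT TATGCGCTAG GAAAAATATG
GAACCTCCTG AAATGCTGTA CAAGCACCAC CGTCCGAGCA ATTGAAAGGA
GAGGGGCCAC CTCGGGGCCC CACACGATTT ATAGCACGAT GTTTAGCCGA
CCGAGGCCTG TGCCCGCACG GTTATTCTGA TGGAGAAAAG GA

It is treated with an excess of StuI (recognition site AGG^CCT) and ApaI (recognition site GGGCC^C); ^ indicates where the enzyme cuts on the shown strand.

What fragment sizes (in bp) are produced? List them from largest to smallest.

StuI sites (AGGCCT) start at positions 12, 154.
StuI cuts after base 3 of each site, so after positions 14, 156.
ApaI sites (GGGCCC) start at positions 18, 115.
ApaI cuts after base 5 of each site (before the last base), so after positions 22, 119.
Combined cut positions: 14, 22, 119, 156.
Linear molecule, 4 cuts → 5 fragments:
  1–14 → 14 bp
  15–22 → 8 bp
  23–119 → 97 bp
  120–156 → 37 bp
  157–192 → 36 bp
Sorted largest to smallest: 97, 37, 36, 14, 8 bp.

97, 37, 36, 14, 8 bp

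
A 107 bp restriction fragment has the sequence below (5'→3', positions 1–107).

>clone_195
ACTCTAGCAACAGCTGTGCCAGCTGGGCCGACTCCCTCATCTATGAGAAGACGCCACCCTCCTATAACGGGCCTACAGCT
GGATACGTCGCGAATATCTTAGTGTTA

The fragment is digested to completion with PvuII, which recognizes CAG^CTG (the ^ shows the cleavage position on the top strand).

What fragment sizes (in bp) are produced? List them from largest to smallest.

PvuII sites (CAGCTG) start at positions 11, 20, 76.
PvuII cuts after base 3 of each site, so after positions 13, 22, 78.
Linear molecule, 3 cuts → 4 fragments:
  1–13 → 13 bp
  14–22 → 9 bp
  23–78 → 56 bp
  79–107 → 29 bp
Sorted largest to smallest: 56, 29, 13, 9 bp.

56, 29, 13, 9 bp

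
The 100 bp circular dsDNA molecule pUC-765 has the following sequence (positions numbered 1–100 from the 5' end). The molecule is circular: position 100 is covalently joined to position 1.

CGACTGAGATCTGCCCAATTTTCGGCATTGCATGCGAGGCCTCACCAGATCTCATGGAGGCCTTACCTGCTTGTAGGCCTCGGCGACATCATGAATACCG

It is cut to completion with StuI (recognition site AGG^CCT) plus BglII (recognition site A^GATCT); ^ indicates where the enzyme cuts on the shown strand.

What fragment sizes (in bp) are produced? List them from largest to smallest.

StuI sites (AGGCCT) start at positions 37, 58, 75.
StuI cuts after base 3 of each site, so after positions 39, 60, 77.
BglII sites (AGATCT) start at positions 7, 47.
BglII cuts after the first base of each site, so after positions 7, 47.
Combined cut positions: 7, 39, 47, 60, 77.
Circular molecule, 5 cuts → 5 fragments:
  8–39 → 32 bp
  40–47 → 8 bp
  48–60 → 13 bp
  61–77 → 17 bp
  78–100 then 1–7 → 23 + 7 = 30 bp
Sorted largest to smallest: 32, 30, 17, 13, 8 bp.

32, 30, 17, 13, 8 bp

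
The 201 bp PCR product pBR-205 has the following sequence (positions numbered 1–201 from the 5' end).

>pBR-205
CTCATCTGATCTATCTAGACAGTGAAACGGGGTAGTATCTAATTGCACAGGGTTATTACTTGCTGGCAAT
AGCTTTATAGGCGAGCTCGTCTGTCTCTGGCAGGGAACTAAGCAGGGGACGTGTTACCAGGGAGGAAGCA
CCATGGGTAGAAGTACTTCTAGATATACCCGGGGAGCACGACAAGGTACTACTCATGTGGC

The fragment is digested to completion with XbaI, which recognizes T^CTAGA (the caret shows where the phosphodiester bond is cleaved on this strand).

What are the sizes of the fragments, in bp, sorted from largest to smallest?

XbaI sites (TCTAGA) start at positions 14, 158.
XbaI cuts after the first base of each site, so after positions 14, 158.
Linear molecule, 2 cuts → 3 fragments:
  1–14 → 14 bp
  15–158 → 144 bp
  159–201 → 43 bp
Sorted largest to smallest: 144, 43, 14 bp.

144, 43, 14 bp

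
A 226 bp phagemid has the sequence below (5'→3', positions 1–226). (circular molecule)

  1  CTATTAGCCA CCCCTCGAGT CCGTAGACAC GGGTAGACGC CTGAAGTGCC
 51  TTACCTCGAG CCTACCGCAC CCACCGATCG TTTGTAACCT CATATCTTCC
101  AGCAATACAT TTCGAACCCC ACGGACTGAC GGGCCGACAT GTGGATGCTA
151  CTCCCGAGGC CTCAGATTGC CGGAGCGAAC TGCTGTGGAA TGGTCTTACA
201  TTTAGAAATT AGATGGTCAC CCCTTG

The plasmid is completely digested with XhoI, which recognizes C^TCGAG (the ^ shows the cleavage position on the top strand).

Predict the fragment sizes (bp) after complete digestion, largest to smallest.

185, 41 bp

XhoI sites (CTCGAG) start at positions 14, 55.
XhoI cuts after the first base of each site, so after positions 14, 55.
Circular molecule, 2 cuts → 2 fragments:
  15–55 → 41 bp
  56–226 then 1–14 → 171 + 14 = 185 bp
Sorted largest to smallest: 185, 41 bp.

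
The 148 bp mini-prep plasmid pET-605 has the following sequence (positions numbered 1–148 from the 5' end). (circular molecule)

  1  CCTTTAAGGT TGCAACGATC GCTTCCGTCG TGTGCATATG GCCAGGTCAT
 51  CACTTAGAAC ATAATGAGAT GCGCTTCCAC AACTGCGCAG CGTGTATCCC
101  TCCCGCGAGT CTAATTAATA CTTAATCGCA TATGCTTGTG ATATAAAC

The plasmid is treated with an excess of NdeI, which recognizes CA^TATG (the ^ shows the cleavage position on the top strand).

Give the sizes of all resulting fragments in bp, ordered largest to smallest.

NdeI sites (CATATG) start at positions 35, 129.
NdeI cuts after base 2 of each site, so after positions 36, 130.
Circular molecule, 2 cuts → 2 fragments:
  37–130 → 94 bp
  131–148 then 1–36 → 18 + 36 = 54 bp
Sorted largest to smallest: 94, 54 bp.

94, 54 bp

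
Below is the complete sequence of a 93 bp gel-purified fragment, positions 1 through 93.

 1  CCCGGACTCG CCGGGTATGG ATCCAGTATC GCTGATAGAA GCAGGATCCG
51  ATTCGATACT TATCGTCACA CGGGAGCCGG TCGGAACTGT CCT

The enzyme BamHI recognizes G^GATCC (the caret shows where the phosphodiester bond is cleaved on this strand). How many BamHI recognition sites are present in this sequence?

GGATCC occurs starting at positions 19, 44.
BamHI cuts at 2 sites.

2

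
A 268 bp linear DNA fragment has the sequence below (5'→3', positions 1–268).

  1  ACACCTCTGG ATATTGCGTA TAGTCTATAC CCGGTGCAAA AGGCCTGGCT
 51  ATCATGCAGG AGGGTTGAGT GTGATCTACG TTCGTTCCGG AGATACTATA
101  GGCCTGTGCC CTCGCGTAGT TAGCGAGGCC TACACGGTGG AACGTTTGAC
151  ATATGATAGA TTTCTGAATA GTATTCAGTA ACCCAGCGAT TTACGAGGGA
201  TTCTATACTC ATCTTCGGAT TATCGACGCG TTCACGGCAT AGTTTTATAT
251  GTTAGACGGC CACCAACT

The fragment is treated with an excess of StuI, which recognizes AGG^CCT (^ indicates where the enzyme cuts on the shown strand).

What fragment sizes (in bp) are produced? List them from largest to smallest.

140, 59, 43, 26 bp

StuI sites (AGGCCT) start at positions 41, 100, 126.
StuI cuts after base 3 of each site, so after positions 43, 102, 128.
Linear molecule, 3 cuts → 4 fragments:
  1–43 → 43 bp
  44–102 → 59 bp
  103–128 → 26 bp
  129–268 → 140 bp
Sorted largest to smallest: 140, 59, 43, 26 bp.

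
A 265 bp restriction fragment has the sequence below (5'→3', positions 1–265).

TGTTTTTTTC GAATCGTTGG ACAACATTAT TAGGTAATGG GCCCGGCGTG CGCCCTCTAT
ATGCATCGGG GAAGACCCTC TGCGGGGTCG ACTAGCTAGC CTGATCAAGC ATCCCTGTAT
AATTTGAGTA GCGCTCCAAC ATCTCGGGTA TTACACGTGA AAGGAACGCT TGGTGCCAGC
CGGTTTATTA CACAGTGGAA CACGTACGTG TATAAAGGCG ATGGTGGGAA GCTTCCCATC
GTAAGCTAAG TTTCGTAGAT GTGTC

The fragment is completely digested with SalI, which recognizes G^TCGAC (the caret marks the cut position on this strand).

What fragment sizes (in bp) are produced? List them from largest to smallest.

178, 87 bp

The SalI site (GTCGAC) starts at position 87.
SalI cuts after the first base of each site, so after position 87.
Linear molecule, 1 cut → 2 fragments:
  1–87 → 87 bp
  88–265 → 178 bp
Sorted largest to smallest: 178, 87 bp.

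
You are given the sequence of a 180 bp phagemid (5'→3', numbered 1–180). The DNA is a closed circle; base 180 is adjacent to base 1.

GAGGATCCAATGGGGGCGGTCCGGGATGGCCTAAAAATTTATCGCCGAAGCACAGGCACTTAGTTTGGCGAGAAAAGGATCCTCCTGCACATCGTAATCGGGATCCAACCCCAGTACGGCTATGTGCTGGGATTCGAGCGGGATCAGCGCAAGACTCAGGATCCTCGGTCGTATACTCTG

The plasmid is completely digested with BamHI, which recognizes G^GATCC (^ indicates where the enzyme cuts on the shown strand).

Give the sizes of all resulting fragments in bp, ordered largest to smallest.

74, 58, 24, 24 bp

BamHI sites (GGATCC) start at positions 3, 77, 101, 159.
BamHI cuts after the first base of each site, so after positions 3, 77, 101, 159.
Circular molecule, 4 cuts → 4 fragments:
  4–77 → 74 bp
  78–101 → 24 bp
  102–159 → 58 bp
  160–180 then 1–3 → 21 + 3 = 24 bp
Sorted largest to smallest: 74, 58, 24, 24 bp.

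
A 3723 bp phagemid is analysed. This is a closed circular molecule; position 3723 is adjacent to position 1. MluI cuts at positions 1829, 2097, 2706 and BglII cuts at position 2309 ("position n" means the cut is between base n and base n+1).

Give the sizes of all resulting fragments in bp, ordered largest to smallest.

Combined cut positions (sorted): 1829, 2097, 2309, 2706.
Circular molecule, 4 cuts → 4 fragments:
  2097 − 1829 = 268 bp
  2309 − 2097 = 212 bp
  2706 − 2309 = 397 bp
  wrap: 3723 − 2706 + 1829 = 2846 bp
Sorted largest to smallest: 2846, 397, 268, 212 bp.

2846, 397, 268, 212 bp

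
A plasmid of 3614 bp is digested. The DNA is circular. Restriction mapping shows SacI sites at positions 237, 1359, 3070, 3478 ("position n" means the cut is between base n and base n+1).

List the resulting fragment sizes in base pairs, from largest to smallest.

1711, 1122, 408, 373 bp

Circular molecule, 4 cuts → 4 fragments:
  1359 − 237 = 1122 bp
  3070 − 1359 = 1711 bp
  3478 − 3070 = 408 bp
  wrap: 3614 − 3478 + 237 = 373 bp
Sorted largest to smallest: 1711, 1122, 408, 373 bp.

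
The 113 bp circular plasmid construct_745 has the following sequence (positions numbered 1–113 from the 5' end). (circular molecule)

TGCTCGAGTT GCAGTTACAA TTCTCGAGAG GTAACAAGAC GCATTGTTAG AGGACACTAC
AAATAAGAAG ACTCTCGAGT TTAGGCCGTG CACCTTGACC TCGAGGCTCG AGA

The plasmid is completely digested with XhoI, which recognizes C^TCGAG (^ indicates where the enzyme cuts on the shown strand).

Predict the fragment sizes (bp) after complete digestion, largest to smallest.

XhoI sites (CTCGAG) start at positions 3, 23, 74, 100, 107.
XhoI cuts after the first base of each site, so after positions 3, 23, 74, 100, 107.
Circular molecule, 5 cuts → 5 fragments:
  4–23 → 20 bp
  24–74 → 51 bp
  75–100 → 26 bp
  101–107 → 7 bp
  108–113 then 1–3 → 6 + 3 = 9 bp
Sorted largest to smallest: 51, 26, 20, 9, 7 bp.

51, 26, 20, 9, 7 bp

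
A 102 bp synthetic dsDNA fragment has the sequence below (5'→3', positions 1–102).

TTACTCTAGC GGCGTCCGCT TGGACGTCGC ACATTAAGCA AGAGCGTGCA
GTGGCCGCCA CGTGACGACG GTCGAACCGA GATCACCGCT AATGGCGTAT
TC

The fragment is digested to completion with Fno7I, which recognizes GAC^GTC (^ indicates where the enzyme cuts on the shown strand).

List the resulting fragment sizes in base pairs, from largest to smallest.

The Fno7I site (GACGTC) starts at position 23.
Fno7I cuts after base 3 of each site, so after position 25.
Linear molecule, 1 cut → 2 fragments:
  1–25 → 25 bp
  26–102 → 77 bp
Sorted largest to smallest: 77, 25 bp.

77, 25 bp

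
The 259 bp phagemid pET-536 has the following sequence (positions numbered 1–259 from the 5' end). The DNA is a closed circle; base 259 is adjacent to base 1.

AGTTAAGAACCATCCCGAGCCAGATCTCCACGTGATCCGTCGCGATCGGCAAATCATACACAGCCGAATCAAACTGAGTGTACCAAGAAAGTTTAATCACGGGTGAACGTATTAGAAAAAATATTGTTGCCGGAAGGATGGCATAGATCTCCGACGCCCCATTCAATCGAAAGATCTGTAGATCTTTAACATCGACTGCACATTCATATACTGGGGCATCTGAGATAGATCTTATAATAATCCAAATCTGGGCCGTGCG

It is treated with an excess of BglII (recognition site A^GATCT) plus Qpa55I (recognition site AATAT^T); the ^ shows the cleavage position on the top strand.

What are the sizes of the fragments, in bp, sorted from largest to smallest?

102, 54, 47, 27, 21, 8 bp

BglII sites (AGATCT) start at positions 22, 145, 172, 180, 227.
BglII cuts after the first base of each site, so after positions 22, 145, 172, 180, 227.
The Qpa55I site (AATATT) starts at position 120.
Qpa55I cuts after base 5 of each site (before the last base), so after position 124.
Combined cut positions: 22, 124, 145, 172, 180, 227.
Circular molecule, 6 cuts → 6 fragments:
  23–124 → 102 bp
  125–145 → 21 bp
  146–172 → 27 bp
  173–180 → 8 bp
  181–227 → 47 bp
  228–259 then 1–22 → 32 + 22 = 54 bp
Sorted largest to smallest: 102, 54, 47, 27, 21, 8 bp.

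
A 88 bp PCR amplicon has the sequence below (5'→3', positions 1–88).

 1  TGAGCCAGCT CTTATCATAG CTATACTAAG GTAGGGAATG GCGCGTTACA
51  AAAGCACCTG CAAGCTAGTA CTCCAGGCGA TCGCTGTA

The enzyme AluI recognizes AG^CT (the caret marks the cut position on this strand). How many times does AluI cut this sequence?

AGCT occurs starting at positions 7, 19, 63.
AluI cuts at 3 sites.

3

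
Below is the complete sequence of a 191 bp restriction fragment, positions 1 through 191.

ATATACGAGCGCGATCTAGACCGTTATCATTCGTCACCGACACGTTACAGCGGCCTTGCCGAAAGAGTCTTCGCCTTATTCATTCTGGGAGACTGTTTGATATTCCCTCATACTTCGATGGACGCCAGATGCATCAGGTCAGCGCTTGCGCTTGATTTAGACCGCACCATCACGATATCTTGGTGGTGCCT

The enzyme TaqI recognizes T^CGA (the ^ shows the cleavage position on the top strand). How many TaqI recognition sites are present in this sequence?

1

TCGA occurs starting at position 115.
TaqI cuts at 1 site.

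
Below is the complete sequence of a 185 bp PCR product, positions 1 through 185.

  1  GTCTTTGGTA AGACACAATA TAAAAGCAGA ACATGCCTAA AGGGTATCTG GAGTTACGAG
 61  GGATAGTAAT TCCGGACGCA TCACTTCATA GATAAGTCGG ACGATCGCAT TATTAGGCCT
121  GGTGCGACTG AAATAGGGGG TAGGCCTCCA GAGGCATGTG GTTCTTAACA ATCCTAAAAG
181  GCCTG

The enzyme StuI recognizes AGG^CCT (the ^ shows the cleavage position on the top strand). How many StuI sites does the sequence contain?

AGGCCT occurs starting at positions 115, 142, 179.
StuI cuts at 3 sites.

3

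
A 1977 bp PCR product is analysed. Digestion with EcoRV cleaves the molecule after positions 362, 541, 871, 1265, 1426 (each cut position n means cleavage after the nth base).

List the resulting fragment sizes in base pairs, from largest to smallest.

Linear molecule, 5 cuts → 6 fragments:
  362 − 0 = 362 bp
  541 − 362 = 179 bp
  871 − 541 = 330 bp
  1265 − 871 = 394 bp
  1426 − 1265 = 161 bp
  1977 − 1426 = 551 bp
Sorted largest to smallest: 551, 394, 362, 330, 179, 161 bp.

551, 394, 362, 330, 179, 161 bp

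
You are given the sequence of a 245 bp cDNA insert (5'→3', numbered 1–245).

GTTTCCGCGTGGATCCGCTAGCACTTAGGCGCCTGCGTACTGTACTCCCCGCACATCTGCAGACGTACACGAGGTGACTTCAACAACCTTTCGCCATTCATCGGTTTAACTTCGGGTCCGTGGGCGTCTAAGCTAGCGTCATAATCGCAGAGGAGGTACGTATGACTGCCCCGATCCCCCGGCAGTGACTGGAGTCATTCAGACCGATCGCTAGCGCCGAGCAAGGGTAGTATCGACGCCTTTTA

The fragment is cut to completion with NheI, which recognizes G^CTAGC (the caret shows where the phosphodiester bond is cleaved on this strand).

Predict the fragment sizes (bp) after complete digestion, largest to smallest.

NheI sites (GCTAGC) start at positions 17, 132, 210.
NheI cuts after the first base of each site, so after positions 17, 132, 210.
Linear molecule, 3 cuts → 4 fragments:
  1–17 → 17 bp
  18–132 → 115 bp
  133–210 → 78 bp
  211–245 → 35 bp
Sorted largest to smallest: 115, 78, 35, 17 bp.

115, 78, 35, 17 bp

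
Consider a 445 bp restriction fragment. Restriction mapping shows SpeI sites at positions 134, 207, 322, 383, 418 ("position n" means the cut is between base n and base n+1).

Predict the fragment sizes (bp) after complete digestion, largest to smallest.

134, 115, 73, 61, 35, 27 bp

Linear molecule, 5 cuts → 6 fragments:
  134 − 0 = 134 bp
  207 − 134 = 73 bp
  322 − 207 = 115 bp
  383 − 322 = 61 bp
  418 − 383 = 35 bp
  445 − 418 = 27 bp
Sorted largest to smallest: 134, 115, 73, 61, 35, 27 bp.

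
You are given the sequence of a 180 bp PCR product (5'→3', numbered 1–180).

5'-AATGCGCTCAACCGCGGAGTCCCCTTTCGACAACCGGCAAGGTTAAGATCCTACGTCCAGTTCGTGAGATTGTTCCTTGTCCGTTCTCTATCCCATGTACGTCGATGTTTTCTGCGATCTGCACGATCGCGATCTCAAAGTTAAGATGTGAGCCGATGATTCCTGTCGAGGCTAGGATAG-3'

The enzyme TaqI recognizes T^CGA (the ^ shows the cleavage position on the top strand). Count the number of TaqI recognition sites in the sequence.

TCGA occurs starting at positions 27, 102, 166.
TaqI cuts at 3 sites.

3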